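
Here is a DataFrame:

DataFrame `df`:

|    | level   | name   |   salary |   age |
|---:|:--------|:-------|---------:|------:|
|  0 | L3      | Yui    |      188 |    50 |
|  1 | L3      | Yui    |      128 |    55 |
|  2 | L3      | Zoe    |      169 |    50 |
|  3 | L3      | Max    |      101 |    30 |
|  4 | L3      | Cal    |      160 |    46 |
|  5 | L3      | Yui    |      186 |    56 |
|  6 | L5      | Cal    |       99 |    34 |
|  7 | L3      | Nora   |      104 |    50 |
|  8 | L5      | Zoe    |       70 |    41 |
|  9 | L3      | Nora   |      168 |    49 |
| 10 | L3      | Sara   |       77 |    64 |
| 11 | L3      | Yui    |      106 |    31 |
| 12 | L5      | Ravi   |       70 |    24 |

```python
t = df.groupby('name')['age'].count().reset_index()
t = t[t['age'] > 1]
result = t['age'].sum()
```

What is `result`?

group by name, count of age:
name
Cal     2
Max     1
Nora    2
Ravi    1
Sara    1
Yui     4
Zoe     2
Name: age, dtype: int64
reset_index():
   name  age
0   Cal    2
1   Max    1
2  Nora    2
3  Ravi    1
4  Sara    1
5   Yui    4
6   Zoe    2
filter rows where age > 1:
   name  age
0   Cal    2
2  Nora    2
5   Yui    4
6   Zoe    2

10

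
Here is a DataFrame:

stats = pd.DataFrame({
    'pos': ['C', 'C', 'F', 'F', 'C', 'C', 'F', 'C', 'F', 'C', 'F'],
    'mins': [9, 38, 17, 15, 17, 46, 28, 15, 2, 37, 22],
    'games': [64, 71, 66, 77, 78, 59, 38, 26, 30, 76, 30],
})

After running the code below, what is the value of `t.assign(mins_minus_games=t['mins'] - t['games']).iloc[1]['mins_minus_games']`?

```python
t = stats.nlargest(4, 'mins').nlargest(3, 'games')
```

take 4 rows with largest mins:
  pos  mins  games
5   C    46     59
1   C    38     71
9   C    37     76
6   F    28     38
take 3 rows with largest games:
  pos  mins  games
9   C    37     76
1   C    38     71
5   C    46     59
add column mins_minus_games = t['mins'] - t['games']:
  pos  mins  games  mins_minus_games
9   C    37     76               -39
1   C    38     71               -33
5   C    46     59               -13
Reading off the value at position 1, column 'mins_minus_games', we get -33.

-33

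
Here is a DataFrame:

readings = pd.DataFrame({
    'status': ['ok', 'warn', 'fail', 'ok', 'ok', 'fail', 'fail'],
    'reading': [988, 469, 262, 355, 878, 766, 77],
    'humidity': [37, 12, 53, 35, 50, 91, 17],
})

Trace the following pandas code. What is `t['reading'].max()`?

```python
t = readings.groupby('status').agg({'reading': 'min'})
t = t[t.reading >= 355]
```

469

group by status, min of reading:
        reading
status         
fail         77
ok          355
warn        469
filter rows where reading >= 355:
        reading
status         
ok          355
warn        469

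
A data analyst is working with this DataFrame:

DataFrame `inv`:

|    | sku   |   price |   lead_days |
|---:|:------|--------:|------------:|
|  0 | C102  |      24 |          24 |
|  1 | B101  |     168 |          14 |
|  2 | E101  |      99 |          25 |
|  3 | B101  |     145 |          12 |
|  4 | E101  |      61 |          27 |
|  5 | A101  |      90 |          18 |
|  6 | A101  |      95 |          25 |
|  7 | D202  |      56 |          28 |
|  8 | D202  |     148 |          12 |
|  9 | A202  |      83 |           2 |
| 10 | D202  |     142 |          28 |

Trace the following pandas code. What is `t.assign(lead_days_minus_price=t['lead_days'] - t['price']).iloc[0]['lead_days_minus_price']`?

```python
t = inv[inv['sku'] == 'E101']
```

filter rows where sku == 'E101':
    sku  price  lead_days
2  E101     99         25
4  E101     61         27
add column lead_days_minus_price = t['lead_days'] - t['price']:
    sku  price  lead_days  lead_days_minus_price
2  E101     99         25                    -74
4  E101     61         27                    -34
The value at position 0, column 'lead_days_minus_price' is -74.

-74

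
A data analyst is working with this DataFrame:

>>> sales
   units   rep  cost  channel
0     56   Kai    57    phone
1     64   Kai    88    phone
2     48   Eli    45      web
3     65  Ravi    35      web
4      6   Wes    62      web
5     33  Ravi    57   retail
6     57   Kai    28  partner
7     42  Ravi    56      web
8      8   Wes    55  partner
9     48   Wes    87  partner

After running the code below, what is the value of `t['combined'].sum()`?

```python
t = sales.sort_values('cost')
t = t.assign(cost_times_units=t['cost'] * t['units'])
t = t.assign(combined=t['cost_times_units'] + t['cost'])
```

sort by cost:
   units   rep  cost  channel
6     57   Kai    28  partner
3     65  Ravi    35      web
2     48   Eli    45      web
8      8   Wes    55  partner
7     42  Ravi    56      web
0     56   Kai    57    phone
5     33  Ravi    57   retail
4      6   Wes    62      web
9     48   Wes    87  partner
1     64   Kai    88    phone
add column cost_times_units = t['cost'] * t['units']:
   units   rep  cost  channel  cost_times_units
6     57   Kai    28  partner              1596
3     65  Ravi    35      web              2275
2     48   Eli    45      web              2160
8      8   Wes    55  partner               440
7     42  Ravi    56      web              2352
0     56   Kai    57    phone              3192
5     33  Ravi    57   retail              1881
4      6   Wes    62      web               372
9     48   Wes    87  partner              4176
1     64   Kai    88    phone              5632
add column combined = t['cost_times_units'] + t['cost']:
   units   rep  cost  channel  cost_times_units  combined
6     57   Kai    28  partner              1596      1624
3     65  Ravi    35      web              2275      2310
2     48   Eli    45      web              2160      2205
8      8   Wes    55  partner               440       495
7     42  Ravi    56      web              2352      2408
0     56   Kai    57    phone              3192      3249
5     33  Ravi    57   retail              1881      1938
4      6   Wes    62      web               372       434
9     48   Wes    87  partner              4176      4263
1     64   Kai    88    phone              5632      5720
Finally, sum of column 'combined' = 24646.

24646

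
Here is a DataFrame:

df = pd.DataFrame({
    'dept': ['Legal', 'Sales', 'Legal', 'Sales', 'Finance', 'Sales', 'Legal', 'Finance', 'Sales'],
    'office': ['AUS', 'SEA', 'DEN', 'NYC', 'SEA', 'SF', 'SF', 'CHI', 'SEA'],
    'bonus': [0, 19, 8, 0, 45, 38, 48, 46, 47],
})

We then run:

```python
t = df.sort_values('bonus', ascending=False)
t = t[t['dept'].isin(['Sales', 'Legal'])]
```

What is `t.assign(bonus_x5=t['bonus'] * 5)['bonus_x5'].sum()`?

800

sort by bonus descending:
      dept office  bonus
6    Legal     SF     48
8    Sales    SEA     47
7  Finance    CHI     46
4  Finance    SEA     45
5    Sales     SF     38
1    Sales    SEA     19
2    Legal    DEN      8
0    Legal    AUS      0
3    Sales    NYC      0
filter rows where dept in ['Sales', 'Legal']:
    dept office  bonus
6  Legal     SF     48
8  Sales    SEA     47
5  Sales     SF     38
1  Sales    SEA     19
2  Legal    DEN      8
0  Legal    AUS      0
3  Sales    NYC      0
add column bonus_x5 = t['bonus'] * 5:
    dept office  bonus  bonus_x5
6  Legal     SF     48       240
8  Sales    SEA     47       235
5  Sales     SF     38       190
1  Sales    SEA     19        95
2  Legal    DEN      8        40
0  Legal    AUS      0         0
3  Sales    NYC      0         0
Hence 800.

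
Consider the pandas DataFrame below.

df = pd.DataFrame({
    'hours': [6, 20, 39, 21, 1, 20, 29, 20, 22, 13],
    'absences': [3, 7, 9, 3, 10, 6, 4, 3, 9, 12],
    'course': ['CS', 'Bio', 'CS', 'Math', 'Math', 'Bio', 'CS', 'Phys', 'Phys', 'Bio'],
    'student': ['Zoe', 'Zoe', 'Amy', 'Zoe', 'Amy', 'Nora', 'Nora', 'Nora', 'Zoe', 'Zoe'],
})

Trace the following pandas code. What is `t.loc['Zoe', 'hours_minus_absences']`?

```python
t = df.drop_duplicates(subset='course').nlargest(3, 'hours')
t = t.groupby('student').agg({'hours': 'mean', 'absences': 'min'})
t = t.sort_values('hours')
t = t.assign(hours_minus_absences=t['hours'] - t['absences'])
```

drop duplicate course (keep=first):
   hours  absences course student
0      6         3     CS     Zoe
1     20         7    Bio     Zoe
3     21         3   Math     Zoe
7     20         3   Phys    Nora
take 3 rows with largest hours:
   hours  absences course student
3     21         3   Math     Zoe
1     20         7    Bio     Zoe
7     20         3   Phys    Nora
group by student: mean(hours), min(absences):
         hours  absences
student                 
Nora      20.0         3
Zoe       20.5         3
sort by hours:
         hours  absences
student                 
Nora      20.0         3
Zoe       20.5         3
add column hours_minus_absences = t['hours'] - t['absences']:
         hours  absences  hours_minus_absences
student                                       
Nora      20.0         3                  17.0
Zoe       20.5         3                  17.5
value at row 'Zoe', column 'hours_minus_absences' → 17.5

17.5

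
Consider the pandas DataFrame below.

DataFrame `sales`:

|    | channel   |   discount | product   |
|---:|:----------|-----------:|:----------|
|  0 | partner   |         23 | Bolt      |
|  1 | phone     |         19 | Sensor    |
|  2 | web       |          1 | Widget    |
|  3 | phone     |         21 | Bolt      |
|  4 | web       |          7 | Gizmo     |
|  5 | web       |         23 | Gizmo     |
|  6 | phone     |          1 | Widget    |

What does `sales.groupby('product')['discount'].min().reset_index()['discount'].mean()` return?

group by product, min of discount:
product
Bolt      21
Gizmo      7
Sensor    19
Widget     1
Name: discount, dtype: int64
reset_index():
  product  discount
0    Bolt        21
1   Gizmo         7
2  Sensor        19
3  Widget         1
Reading off the mean of column 'discount', we get 12.0.

12.0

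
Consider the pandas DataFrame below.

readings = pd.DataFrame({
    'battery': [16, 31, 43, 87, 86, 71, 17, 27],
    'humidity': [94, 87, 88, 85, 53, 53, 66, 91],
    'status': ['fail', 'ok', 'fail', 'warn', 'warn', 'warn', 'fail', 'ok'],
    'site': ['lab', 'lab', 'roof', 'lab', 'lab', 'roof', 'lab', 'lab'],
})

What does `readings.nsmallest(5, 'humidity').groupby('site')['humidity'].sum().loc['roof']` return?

53

take 5 rows with smallest humidity:
   battery  humidity status  site
4       86        53   warn   lab
5       71        53   warn  roof
6       17        66   fail   lab
3       87        85   warn   lab
1       31        87     ok   lab
group by site, sum of humidity:
site
lab     291
roof     53
Name: humidity, dtype: int64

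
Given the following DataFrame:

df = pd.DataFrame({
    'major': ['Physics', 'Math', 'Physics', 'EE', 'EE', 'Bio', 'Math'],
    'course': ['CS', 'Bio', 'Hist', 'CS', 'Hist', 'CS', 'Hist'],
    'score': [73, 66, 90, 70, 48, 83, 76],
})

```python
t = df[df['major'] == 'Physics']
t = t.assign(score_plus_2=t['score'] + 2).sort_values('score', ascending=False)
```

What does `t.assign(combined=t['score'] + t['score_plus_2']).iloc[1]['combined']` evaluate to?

148

filter rows where major == 'Physics':
     major course  score
0  Physics     CS     73
2  Physics   Hist     90
add column score_plus_2 = t['score'] + 2:
     major course  score  score_plus_2
0  Physics     CS     73            75
2  Physics   Hist     90            92
sort by score descending:
     major course  score  score_plus_2
2  Physics   Hist     90            92
0  Physics     CS     73            75
add column combined = t['score'] + t['score_plus_2']:
     major course  score  score_plus_2  combined
2  Physics   Hist     90            92       182
0  Physics     CS     73            75       148
Hence 148.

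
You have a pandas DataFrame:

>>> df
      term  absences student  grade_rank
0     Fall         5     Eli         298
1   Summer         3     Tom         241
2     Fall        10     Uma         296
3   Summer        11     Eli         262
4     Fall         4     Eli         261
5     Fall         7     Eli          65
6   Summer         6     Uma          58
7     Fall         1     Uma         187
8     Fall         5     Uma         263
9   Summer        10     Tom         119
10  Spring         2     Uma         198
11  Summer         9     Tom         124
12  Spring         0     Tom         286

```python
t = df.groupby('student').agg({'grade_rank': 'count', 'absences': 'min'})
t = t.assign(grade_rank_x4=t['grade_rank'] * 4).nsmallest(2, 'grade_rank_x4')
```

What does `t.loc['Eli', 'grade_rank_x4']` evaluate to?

group by student: count(grade_rank), min(absences):
         grade_rank  absences
student                      
Eli               4         4
Tom               4         0
Uma               5         1
add column grade_rank_x4 = t['grade_rank'] * 4:
         grade_rank  absences  grade_rank_x4
student                                     
Eli               4         4             16
Tom               4         0             16
Uma               5         1             20
take 2 rows with smallest grade_rank_x4:
         grade_rank  absences  grade_rank_x4
student                                     
Eli               4         4             16
Tom               4         0             16
Then the value at row 'Eli', column 'grade_rank_x4': 16

16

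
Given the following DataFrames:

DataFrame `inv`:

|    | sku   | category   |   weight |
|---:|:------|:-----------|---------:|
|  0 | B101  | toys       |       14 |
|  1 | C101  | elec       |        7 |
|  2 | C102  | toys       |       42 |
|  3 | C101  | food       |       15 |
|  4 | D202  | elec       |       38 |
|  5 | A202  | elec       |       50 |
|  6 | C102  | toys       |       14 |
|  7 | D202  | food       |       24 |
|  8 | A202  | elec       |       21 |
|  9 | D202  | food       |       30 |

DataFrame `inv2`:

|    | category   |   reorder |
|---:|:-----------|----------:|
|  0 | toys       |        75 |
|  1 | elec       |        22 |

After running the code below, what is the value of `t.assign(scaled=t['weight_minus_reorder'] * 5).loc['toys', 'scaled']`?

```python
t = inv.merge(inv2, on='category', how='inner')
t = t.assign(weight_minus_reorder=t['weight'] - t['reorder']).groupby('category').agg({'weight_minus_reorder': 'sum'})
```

merge on 'category' (how='inner') → 7 rows:
    sku category  weight  reorder
0  B101     toys      14       75
1  C101     elec       7       22
2  C102     toys      42       75
3  D202     elec      38       22
4  A202     elec      50       22
5  C102     toys      14       75
6  A202     elec      21       22
add column weight_minus_reorder = t['weight'] - t['reorder']:
    sku category  weight  reorder  weight_minus_reorder
0  B101     toys      14       75                   -61
1  C101     elec       7       22                   -15
2  C102     toys      42       75                   -33
3  D202     elec      38       22                    16
4  A202     elec      50       22                    28
5  C102     toys      14       75                   -61
6  A202     elec      21       22                    -1
group by category, sum of weight_minus_reorder:
          weight_minus_reorder
category                      
elec                        28
toys                      -155
add column scaled = t['weight_minus_reorder'] * 5:
          weight_minus_reorder  scaled
category                              
elec                        28     140
toys                      -155    -775

-775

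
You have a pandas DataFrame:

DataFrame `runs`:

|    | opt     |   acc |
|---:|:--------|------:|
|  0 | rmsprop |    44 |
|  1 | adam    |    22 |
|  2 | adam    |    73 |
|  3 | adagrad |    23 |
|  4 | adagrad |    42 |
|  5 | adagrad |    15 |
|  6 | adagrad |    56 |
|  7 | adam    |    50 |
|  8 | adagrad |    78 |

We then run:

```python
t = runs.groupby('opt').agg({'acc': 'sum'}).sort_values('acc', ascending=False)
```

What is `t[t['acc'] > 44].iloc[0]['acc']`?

214

group by opt, sum of acc:
         acc
opt         
adagrad  214
adam     145
rmsprop   44
sort by acc descending:
         acc
opt         
adagrad  214
adam     145
rmsprop   44
filter rows where acc > 44:
         acc
opt         
adagrad  214
adam     145
The value at position 0, column 'acc' is 214.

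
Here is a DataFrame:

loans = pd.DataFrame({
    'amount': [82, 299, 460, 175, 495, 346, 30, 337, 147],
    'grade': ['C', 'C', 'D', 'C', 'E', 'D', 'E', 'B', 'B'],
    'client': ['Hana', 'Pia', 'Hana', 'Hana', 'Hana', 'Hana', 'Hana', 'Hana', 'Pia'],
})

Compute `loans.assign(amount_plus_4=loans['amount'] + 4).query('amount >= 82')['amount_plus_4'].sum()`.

add column amount_plus_4 = loans['amount'] + 4:
   amount grade client  amount_plus_4
0      82     C   Hana             86
1     299     C    Pia            303
2     460     D   Hana            464
3     175     C   Hana            179
4     495     E   Hana            499
5     346     D   Hana            350
6      30     E   Hana             34
7     337     B   Hana            341
8     147     B    Pia            151
filter rows where amount >= 82:
   amount grade client  amount_plus_4
0      82     C   Hana             86
1     299     C    Pia            303
2     460     D   Hana            464
3     175     C   Hana            179
4     495     E   Hana            499
5     346     D   Hana            350
7     337     B   Hana            341
8     147     B    Pia            151
So sum() = 2373.

2373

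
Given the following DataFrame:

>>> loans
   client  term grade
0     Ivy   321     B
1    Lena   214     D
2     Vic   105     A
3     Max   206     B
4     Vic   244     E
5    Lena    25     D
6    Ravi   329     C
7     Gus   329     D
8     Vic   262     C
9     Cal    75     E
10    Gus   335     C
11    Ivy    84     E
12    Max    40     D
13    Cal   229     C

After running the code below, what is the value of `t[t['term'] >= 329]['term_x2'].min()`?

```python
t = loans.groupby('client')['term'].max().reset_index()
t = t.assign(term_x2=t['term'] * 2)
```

group by client, max of term:
client
Cal     229
Gus     335
Ivy     321
Lena    214
Max     206
Ravi    329
Vic     262
Name: term, dtype: int64
reset_index():
  client  term
0    Cal   229
1    Gus   335
2    Ivy   321
3   Lena   214
4    Max   206
5   Ravi   329
6    Vic   262
add column term_x2 = t['term'] * 2:
  client  term  term_x2
0    Cal   229      458
1    Gus   335      670
2    Ivy   321      642
3   Lena   214      428
4    Max   206      412
5   Ravi   329      658
6    Vic   262      524
filter rows where term >= 329:
  client  term  term_x2
1    Gus   335      670
5   Ravi   329      658
So min() = 658.

658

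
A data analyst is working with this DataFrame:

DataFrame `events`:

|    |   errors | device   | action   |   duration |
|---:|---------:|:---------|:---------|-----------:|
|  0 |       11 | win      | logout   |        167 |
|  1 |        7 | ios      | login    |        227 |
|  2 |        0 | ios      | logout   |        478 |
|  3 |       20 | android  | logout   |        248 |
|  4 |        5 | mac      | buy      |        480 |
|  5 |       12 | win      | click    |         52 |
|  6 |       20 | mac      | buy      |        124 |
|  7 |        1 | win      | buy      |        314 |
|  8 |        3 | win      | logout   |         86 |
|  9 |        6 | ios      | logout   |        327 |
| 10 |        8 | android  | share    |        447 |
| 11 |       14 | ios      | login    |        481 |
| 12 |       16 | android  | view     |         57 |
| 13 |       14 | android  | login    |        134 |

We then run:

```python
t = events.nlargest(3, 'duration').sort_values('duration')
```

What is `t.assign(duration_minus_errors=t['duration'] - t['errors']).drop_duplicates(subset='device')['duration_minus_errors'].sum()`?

take 3 rows with largest duration:
    errors device  action  duration
11      14    ios   login       481
4        5    mac     buy       480
2        0    ios  logout       478
sort by duration:
    errors device  action  duration
2        0    ios  logout       478
4        5    mac     buy       480
11      14    ios   login       481
add column duration_minus_errors = t['duration'] - t['errors']:
    errors device  action  duration  duration_minus_errors
2        0    ios  logout       478                    478
4        5    mac     buy       480                    475
11      14    ios   login       481                    467
drop duplicate device (keep=first):
   errors device  action  duration  duration_minus_errors
2       0    ios  logout       478                    478
4       5    mac     buy       480                    475
Finally, sum of column 'duration_minus_errors' = 953.

953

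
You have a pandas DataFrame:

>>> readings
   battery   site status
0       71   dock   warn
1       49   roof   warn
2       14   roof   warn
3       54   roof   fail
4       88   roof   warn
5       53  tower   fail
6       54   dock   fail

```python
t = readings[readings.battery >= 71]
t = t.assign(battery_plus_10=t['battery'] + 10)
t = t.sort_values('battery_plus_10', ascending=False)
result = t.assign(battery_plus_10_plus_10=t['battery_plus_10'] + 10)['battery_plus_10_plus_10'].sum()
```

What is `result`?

199

filter rows where battery >= 71:
   battery  site status
0       71  dock   warn
4       88  roof   warn
add column battery_plus_10 = t['battery'] + 10:
   battery  site status  battery_plus_10
0       71  dock   warn               81
4       88  roof   warn               98
sort by battery_plus_10 descending:
   battery  site status  battery_plus_10
4       88  roof   warn               98
0       71  dock   warn               81
add column battery_plus_10_plus_10 = t['battery_plus_10'] + 10:
   battery  site status  battery_plus_10  battery_plus_10_plus_10
4       88  roof   warn               98                      108
0       71  dock   warn               81                       91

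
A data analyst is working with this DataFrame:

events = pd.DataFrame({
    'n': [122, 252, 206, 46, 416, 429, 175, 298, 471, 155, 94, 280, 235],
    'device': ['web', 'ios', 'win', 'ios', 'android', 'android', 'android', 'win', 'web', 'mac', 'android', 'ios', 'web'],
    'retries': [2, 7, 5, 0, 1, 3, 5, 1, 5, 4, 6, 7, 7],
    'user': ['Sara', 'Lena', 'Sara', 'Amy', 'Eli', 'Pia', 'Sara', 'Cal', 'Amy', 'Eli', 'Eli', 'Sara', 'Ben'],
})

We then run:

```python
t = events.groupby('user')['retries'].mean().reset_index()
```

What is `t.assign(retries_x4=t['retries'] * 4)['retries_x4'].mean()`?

16.5238095238

group by user, mean of retries:
user
Amy     2.500000
Ben     7.000000
Cal     1.000000
Eli     3.666667
Lena    7.000000
Pia     3.000000
Sara    4.750000
Name: retries, dtype: float64
reset_index():
   user   retries
0   Amy  2.500000
1   Ben  7.000000
2   Cal  1.000000
3   Eli  3.666667
4  Lena  7.000000
5   Pia  3.000000
6  Sara  4.750000
add column retries_x4 = t['retries'] * 4:
   user   retries  retries_x4
0   Amy  2.500000   10.000000
1   Ben  7.000000   28.000000
2   Cal  1.000000    4.000000
3   Eli  3.666667   14.666667
4  Lena  7.000000   28.000000
5   Pia  3.000000   12.000000
6  Sara  4.750000   19.000000
Taking the mean of column 'retries_x4' gives 16.5238095238.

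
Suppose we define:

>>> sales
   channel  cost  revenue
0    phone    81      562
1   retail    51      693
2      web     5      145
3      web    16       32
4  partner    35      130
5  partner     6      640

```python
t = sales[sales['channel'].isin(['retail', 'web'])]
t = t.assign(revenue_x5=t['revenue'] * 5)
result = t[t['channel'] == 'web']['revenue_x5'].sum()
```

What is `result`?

885

filter rows where channel in ['retail', 'web']:
  channel  cost  revenue
1  retail    51      693
2     web     5      145
3     web    16       32
add column revenue_x5 = t['revenue'] * 5:
  channel  cost  revenue  revenue_x5
1  retail    51      693        3465
2     web     5      145         725
3     web    16       32         160
filter rows where channel == 'web':
  channel  cost  revenue  revenue_x5
2     web     5      145         725
3     web    16       32         160
The sum of column 'revenue_x5' is 885.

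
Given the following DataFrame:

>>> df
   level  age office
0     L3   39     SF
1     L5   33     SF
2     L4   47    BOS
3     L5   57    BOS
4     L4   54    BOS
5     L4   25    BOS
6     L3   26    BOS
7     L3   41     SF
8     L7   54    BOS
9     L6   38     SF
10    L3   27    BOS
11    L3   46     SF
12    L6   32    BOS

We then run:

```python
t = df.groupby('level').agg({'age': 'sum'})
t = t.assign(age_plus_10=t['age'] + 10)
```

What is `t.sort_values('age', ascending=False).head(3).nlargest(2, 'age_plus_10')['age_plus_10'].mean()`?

group by level, sum of age:
       age
level     
L3     179
L4     126
L5      90
L6      70
L7      54
add column age_plus_10 = t['age'] + 10:
       age  age_plus_10
level                  
L3     179          189
L4     126          136
L5      90          100
L6      70           80
L7      54           64
sort by age descending:
       age  age_plus_10
level                  
L3     179          189
L4     126          136
L5      90          100
L6      70           80
L7      54           64
take first 3 rows:
       age  age_plus_10
level                  
L3     179          189
L4     126          136
L5      90          100
take 2 rows with largest age_plus_10:
       age  age_plus_10
level                  
L3     179          189
L4     126          136
Taking the mean of column 'age_plus_10' gives 162.5.

162.5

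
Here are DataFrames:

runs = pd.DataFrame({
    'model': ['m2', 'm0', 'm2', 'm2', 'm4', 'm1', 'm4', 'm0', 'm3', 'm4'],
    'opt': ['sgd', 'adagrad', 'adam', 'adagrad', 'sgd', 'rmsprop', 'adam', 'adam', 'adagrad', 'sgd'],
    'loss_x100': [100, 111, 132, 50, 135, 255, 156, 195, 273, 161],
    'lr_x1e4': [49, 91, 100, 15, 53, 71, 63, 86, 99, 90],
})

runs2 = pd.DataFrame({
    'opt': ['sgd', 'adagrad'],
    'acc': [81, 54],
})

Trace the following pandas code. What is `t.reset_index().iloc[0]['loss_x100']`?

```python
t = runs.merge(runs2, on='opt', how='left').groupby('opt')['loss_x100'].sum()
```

434

merge on 'opt' (how='left') → 10 rows:
  model      opt  loss_x100  lr_x1e4   acc
0    m2      sgd        100       49  81.0
1    m0  adagrad        111       91  54.0
2    m2     adam        132      100   NaN
3    m2  adagrad         50       15  54.0
4    m4      sgd        135       53  81.0
5    m1  rmsprop        255       71   NaN
6    m4     adam        156       63   NaN
7    m0     adam        195       86   NaN
8    m3  adagrad        273       99  54.0
9    m4      sgd        161       90  81.0
group by opt, sum of loss_x100:
opt
adagrad    434
adam       483
rmsprop    255
sgd        396
Name: loss_x100, dtype: int64
reset_index():
       opt  loss_x100
0  adagrad        434
1     adam        483
2  rmsprop        255
3      sgd        396
The value at position 0, column 'loss_x100' is 434.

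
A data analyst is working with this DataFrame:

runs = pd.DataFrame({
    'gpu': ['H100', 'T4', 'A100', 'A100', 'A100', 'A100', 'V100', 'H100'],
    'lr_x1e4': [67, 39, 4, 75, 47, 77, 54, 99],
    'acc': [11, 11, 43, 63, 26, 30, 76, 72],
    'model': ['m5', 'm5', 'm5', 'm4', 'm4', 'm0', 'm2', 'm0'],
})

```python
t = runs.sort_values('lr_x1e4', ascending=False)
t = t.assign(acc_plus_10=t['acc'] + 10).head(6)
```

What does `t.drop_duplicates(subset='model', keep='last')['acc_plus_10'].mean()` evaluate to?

sort by lr_x1e4 descending:
    gpu  lr_x1e4  acc model
7  H100       99   72    m0
5  A100       77   30    m0
3  A100       75   63    m4
0  H100       67   11    m5
6  V100       54   76    m2
4  A100       47   26    m4
1    T4       39   11    m5
2  A100        4   43    m5
add column acc_plus_10 = t['acc'] + 10:
    gpu  lr_x1e4  acc model  acc_plus_10
7  H100       99   72    m0           82
5  A100       77   30    m0           40
3  A100       75   63    m4           73
0  H100       67   11    m5           21
6  V100       54   76    m2           86
4  A100       47   26    m4           36
1    T4       39   11    m5           21
2  A100        4   43    m5           53
take first 6 rows:
    gpu  lr_x1e4  acc model  acc_plus_10
7  H100       99   72    m0           82
5  A100       77   30    m0           40
3  A100       75   63    m4           73
0  H100       67   11    m5           21
6  V100       54   76    m2           86
4  A100       47   26    m4           36
drop duplicate model (keep=last):
    gpu  lr_x1e4  acc model  acc_plus_10
5  A100       77   30    m0           40
0  H100       67   11    m5           21
6  V100       54   76    m2           86
4  A100       47   26    m4           36
So mean() = 45.75.

45.75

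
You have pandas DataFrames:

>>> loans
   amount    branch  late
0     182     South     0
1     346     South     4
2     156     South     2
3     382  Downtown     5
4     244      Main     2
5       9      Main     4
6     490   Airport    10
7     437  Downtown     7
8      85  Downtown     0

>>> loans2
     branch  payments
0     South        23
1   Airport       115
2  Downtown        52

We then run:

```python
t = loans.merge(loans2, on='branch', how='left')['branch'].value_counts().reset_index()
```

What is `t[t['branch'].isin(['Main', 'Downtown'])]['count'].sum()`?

merge on 'branch' (how='left') → 9 rows:
   amount    branch  late  payments
0     182     South     0      23.0
1     346     South     4      23.0
2     156     South     2      23.0
3     382  Downtown     5      52.0
4     244      Main     2       NaN
5       9      Main     4       NaN
6     490   Airport    10     115.0
7     437  Downtown     7      52.0
8      85  Downtown     0      52.0
value_counts of branch:
branch
South       3
Downtown    3
Main        2
Airport     1
Name: count, dtype: int64
reset_index():
     branch  count
0     South      3
1  Downtown      3
2      Main      2
3   Airport      1
filter rows where branch in ['Main', 'Downtown']:
     branch  count
1  Downtown      3
2      Main      2
The sum of column 'count' is 5.

5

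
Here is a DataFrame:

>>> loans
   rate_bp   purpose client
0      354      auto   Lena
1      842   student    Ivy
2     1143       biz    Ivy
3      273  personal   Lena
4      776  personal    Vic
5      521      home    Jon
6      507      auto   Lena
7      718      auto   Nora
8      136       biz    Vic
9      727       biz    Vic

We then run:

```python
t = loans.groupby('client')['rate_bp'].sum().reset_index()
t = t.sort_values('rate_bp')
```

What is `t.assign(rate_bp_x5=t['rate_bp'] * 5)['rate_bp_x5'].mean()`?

5997.0

group by client, sum of rate_bp:
client
Ivy     1985
Jon      521
Lena    1134
Nora     718
Vic     1639
Name: rate_bp, dtype: int64
reset_index():
  client  rate_bp
0    Ivy     1985
1    Jon      521
2   Lena     1134
3   Nora      718
4    Vic     1639
sort by rate_bp:
  client  rate_bp
1    Jon      521
3   Nora      718
2   Lena     1134
4    Vic     1639
0    Ivy     1985
add column rate_bp_x5 = t['rate_bp'] * 5:
  client  rate_bp  rate_bp_x5
1    Jon      521        2605
3   Nora      718        3590
2   Lena     1134        5670
4    Vic     1639        8195
0    Ivy     1985        9925
Finally, mean of column 'rate_bp_x5' = 5997.0.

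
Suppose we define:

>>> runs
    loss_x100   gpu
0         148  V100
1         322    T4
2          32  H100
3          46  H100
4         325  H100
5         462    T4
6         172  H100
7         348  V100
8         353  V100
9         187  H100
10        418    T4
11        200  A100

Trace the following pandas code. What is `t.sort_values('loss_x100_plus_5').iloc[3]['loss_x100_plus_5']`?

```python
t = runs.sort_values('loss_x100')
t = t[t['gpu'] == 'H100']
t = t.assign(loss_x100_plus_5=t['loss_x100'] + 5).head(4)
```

192

sort by loss_x100:
    loss_x100   gpu
2          32  H100
3          46  H100
0         148  V100
6         172  H100
9         187  H100
11        200  A100
1         322    T4
4         325  H100
7         348  V100
8         353  V100
10        418    T4
5         462    T4
filter rows where gpu == 'H100':
   loss_x100   gpu
2         32  H100
3         46  H100
6        172  H100
9        187  H100
4        325  H100
add column loss_x100_plus_5 = t['loss_x100'] + 5:
   loss_x100   gpu  loss_x100_plus_5
2         32  H100                37
3         46  H100                51
6        172  H100               177
9        187  H100               192
4        325  H100               330
take first 4 rows:
   loss_x100   gpu  loss_x100_plus_5
2         32  H100                37
3         46  H100                51
6        172  H100               177
9        187  H100               192
sort by loss_x100_plus_5:
   loss_x100   gpu  loss_x100_plus_5
2         32  H100                37
3         46  H100                51
6        172  H100               177
9        187  H100               192
Taking the value at position 3, column 'loss_x100_plus_5' gives 192.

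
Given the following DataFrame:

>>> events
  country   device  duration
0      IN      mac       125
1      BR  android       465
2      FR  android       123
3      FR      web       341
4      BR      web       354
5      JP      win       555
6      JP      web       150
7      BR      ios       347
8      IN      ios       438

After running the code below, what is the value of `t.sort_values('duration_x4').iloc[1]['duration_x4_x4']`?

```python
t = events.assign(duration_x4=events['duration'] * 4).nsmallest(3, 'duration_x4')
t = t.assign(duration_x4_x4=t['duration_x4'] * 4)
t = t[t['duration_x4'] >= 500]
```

add column duration_x4 = events['duration'] * 4:
  country   device  duration  duration_x4
0      IN      mac       125          500
1      BR  android       465         1860
2      FR  android       123          492
3      FR      web       341         1364
4      BR      web       354         1416
5      JP      win       555         2220
6      JP      web       150          600
7      BR      ios       347         1388
8      IN      ios       438         1752
take 3 rows with smallest duration_x4:
  country   device  duration  duration_x4
2      FR  android       123          492
0      IN      mac       125          500
6      JP      web       150          600
add column duration_x4_x4 = t['duration_x4'] * 4:
  country   device  duration  duration_x4  duration_x4_x4
2      FR  android       123          492            1968
0      IN      mac       125          500            2000
6      JP      web       150          600            2400
filter rows where duration_x4 >= 500:
  country device  duration  duration_x4  duration_x4_x4
0      IN    mac       125          500            2000
6      JP    web       150          600            2400
sort by duration_x4:
  country device  duration  duration_x4  duration_x4_x4
0      IN    mac       125          500            2000
6      JP    web       150          600            2400
So iloc[1]['duration_x4_x4'] = 2400.

2400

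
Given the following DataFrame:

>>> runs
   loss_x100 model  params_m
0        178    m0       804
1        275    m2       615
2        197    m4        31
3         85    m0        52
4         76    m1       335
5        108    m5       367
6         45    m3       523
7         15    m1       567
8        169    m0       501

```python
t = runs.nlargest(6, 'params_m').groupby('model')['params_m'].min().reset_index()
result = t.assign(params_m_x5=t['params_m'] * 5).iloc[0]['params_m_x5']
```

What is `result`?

2505

take 6 rows with largest params_m:
   loss_x100 model  params_m
0        178    m0       804
1        275    m2       615
7         15    m1       567
6         45    m3       523
8        169    m0       501
5        108    m5       367
group by model, min of params_m:
model
m0    501
m1    567
m2    615
m3    523
m5    367
Name: params_m, dtype: int64
reset_index():
  model  params_m
0    m0       501
1    m1       567
2    m2       615
3    m3       523
4    m5       367
add column params_m_x5 = t['params_m'] * 5:
  model  params_m  params_m_x5
0    m0       501         2505
1    m1       567         2835
2    m2       615         3075
3    m3       523         2615
4    m5       367         1835
So iloc[0]['params_m_x5'] = 2505.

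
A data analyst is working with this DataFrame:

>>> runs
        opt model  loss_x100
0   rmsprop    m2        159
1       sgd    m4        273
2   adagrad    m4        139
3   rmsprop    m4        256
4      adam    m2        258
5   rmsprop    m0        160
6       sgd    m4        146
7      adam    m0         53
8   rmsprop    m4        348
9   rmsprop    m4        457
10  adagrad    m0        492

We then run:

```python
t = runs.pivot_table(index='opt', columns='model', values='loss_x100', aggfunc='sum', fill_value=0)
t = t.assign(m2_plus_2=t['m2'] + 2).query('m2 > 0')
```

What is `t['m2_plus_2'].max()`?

pivot: rows=opt, cols=model, sum(loss_x100):
model     m0   m2    m4
opt                    
adagrad  492    0   139
adam      53  258     0
rmsprop  160  159  1061
sgd        0    0   419
add column m2_plus_2 = t['m2'] + 2:
model     m0   m2    m4  m2_plus_2
opt                               
adagrad  492    0   139          2
adam      53  258     0        260
rmsprop  160  159  1061        161
sgd        0    0   419          2
filter rows where m2 > 0:
model     m0   m2    m4  m2_plus_2
opt                               
adam      53  258     0        260
rmsprop  160  159  1061        161
Taking the max of column 'm2_plus_2' gives 260.

260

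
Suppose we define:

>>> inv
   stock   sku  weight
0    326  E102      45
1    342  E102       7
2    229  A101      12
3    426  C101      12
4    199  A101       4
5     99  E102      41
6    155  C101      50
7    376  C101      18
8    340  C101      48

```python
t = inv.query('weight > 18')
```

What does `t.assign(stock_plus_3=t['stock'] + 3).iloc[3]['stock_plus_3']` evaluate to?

filter rows where weight > 18:
   stock   sku  weight
0    326  E102      45
5     99  E102      41
6    155  C101      50
8    340  C101      48
add column stock_plus_3 = t['stock'] + 3:
   stock   sku  weight  stock_plus_3
0    326  E102      45           329
5     99  E102      41           102
6    155  C101      50           158
8    340  C101      48           343

343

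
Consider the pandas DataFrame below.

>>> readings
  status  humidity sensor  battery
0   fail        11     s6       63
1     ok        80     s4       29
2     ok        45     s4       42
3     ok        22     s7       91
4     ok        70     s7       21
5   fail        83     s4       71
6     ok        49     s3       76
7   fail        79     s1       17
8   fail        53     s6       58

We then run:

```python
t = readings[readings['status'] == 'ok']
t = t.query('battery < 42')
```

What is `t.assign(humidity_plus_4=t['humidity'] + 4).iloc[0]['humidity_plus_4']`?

84

filter rows where status == 'ok':
  status  humidity sensor  battery
1     ok        80     s4       29
2     ok        45     s4       42
3     ok        22     s7       91
4     ok        70     s7       21
6     ok        49     s3       76
filter rows where battery < 42:
  status  humidity sensor  battery
1     ok        80     s4       29
4     ok        70     s7       21
add column humidity_plus_4 = t['humidity'] + 4:
  status  humidity sensor  battery  humidity_plus_4
1     ok        80     s4       29               84
4     ok        70     s7       21               74
Taking the value at position 0, column 'humidity_plus_4' gives 84.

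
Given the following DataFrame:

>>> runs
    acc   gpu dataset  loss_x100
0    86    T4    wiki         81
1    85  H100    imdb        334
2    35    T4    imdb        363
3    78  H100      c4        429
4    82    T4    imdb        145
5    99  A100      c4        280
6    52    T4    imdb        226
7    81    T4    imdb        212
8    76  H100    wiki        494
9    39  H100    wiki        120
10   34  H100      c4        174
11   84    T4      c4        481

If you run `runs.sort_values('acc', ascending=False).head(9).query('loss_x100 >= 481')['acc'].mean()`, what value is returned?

80.0

sort by acc descending:
    acc   gpu dataset  loss_x100
5    99  A100      c4        280
0    86    T4    wiki         81
1    85  H100    imdb        334
11   84    T4      c4        481
4    82    T4    imdb        145
7    81    T4    imdb        212
3    78  H100      c4        429
8    76  H100    wiki        494
6    52    T4    imdb        226
9    39  H100    wiki        120
2    35    T4    imdb        363
10   34  H100      c4        174
take first 9 rows:
    acc   gpu dataset  loss_x100
5    99  A100      c4        280
0    86    T4    wiki         81
1    85  H100    imdb        334
11   84    T4      c4        481
4    82    T4    imdb        145
7    81    T4    imdb        212
3    78  H100      c4        429
8    76  H100    wiki        494
6    52    T4    imdb        226
filter rows where loss_x100 >= 481:
    acc   gpu dataset  loss_x100
11   84    T4      c4        481
8    76  H100    wiki        494
mean of column 'acc' → 80.0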